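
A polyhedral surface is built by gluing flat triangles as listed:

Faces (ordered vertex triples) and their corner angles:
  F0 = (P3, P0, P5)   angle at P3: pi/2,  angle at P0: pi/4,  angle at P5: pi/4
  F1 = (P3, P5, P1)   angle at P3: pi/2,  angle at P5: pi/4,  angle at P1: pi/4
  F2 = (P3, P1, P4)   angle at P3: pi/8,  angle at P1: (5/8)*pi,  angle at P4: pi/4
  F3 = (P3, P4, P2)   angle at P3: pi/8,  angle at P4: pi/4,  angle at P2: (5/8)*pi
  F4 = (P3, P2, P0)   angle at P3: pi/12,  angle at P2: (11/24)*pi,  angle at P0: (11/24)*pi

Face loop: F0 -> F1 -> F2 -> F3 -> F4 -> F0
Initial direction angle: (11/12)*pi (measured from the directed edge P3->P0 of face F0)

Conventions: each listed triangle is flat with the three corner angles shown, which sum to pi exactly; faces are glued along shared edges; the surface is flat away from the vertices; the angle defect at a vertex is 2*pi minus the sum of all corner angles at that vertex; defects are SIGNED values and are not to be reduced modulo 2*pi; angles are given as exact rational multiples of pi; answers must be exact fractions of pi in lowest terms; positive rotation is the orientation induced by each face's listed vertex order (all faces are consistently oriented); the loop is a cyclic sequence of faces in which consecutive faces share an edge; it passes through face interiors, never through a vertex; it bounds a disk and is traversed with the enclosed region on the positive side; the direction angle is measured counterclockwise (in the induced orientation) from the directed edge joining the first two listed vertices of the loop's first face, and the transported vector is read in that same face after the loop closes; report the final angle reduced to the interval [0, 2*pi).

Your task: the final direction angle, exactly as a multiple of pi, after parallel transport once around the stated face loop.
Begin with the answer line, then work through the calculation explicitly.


Answer: final direction angle = (19/12)*pi

enclosed vertex P3: corner angles sum to (4/3)*pi, defect = 2*pi - (4/3)*pi = (2/3)*pi
the rotation equals the total enclosed defect, so the final angle is initial + defects (mod 2*pi)
final angle = (11/12)*pi + (2/3)*pi = (19/12)*pi (mod 2*pi)


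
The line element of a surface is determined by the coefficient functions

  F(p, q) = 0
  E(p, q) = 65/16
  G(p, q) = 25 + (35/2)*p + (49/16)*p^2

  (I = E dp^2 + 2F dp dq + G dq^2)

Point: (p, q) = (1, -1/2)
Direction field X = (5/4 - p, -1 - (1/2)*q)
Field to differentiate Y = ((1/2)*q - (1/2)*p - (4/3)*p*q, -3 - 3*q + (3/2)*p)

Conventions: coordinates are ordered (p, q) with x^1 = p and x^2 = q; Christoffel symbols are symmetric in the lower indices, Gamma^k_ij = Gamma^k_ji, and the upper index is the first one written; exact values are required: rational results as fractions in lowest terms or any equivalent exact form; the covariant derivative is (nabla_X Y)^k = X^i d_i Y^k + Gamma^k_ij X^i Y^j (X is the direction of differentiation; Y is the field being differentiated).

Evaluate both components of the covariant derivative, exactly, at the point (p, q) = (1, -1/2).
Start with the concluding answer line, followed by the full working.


Answer: (nabla_X Y)^p = 2/3, (nabla_X Y)^q = 1141/432

E = 65/16, F = 0, G = 729/16 at the point
E_p = 0, E_q = 0, F_p = 0, F_q = 0, G_p = 189/8, G_q = 0
EG - F^2 = 47385/256;  g^inv = (256/47385) * [[729/16, 0], [0, 65/16]]
first-kind symbols [ij,l] = (1/2)(d_i g_jl + d_j g_il - d_l g_ij): [pp,p] = E_p/2 = 0, [pp,q] = F_p - E_q/2 = 0, [pq,p] = E_q/2 = 0, [pq,q] = G_p/2 = 189/16, [qq,p] = F_q - G_p/2 = -189/16, [qq,q] = G_q/2 = 0
Gamma^p_ij = (G*[ij,p] - F*[ij,q])/(EG - F^2), Gamma^q_ij = (E*[ij,q] - F*[ij,p])/(EG - F^2)
Gamma_ppp = 0, Gamma_ppq = 0, Gamma_pqq = -189/65, Gamma_qpp = 0, Gamma_qpq = 7/27, Gamma_qqq = 0
X = (1/4, -3/4), Y = (-1/12, 0) at the point


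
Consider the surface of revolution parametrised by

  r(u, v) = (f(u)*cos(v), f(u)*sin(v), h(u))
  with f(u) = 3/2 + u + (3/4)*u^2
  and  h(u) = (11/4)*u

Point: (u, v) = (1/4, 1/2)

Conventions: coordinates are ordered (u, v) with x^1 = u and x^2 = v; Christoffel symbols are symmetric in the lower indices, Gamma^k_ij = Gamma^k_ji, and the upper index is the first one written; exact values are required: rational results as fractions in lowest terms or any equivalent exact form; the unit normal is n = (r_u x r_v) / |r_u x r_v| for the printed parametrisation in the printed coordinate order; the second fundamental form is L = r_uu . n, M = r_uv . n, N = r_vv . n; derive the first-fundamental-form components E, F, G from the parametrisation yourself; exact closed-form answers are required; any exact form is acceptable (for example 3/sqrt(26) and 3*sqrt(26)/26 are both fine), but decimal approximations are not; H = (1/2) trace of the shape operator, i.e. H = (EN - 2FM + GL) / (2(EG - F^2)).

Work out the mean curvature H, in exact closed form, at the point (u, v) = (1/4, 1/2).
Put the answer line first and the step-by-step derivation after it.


Answer: H = 5536*sqrt(5)/69575

f = 115/64, f' = 11/8, f'' = 3/2, h' = 11/4, h'' = 0
E = 605/64, F = 0, G = 13225/4096; answer radicand W^2 = 605/64
unnormalised second-form numerators: l = -33/8, m = 0, n = 1265/256; L = l/sqrt(605/64), and similarly M = m/sqrt(W^2), N = n/sqrt(W^2)
H = (E*n - 2*F*m + G*l) / (2*(EG - F^2)*sqrt(W^2)); E*n - 2*F*m + G*l = 1094225/32768, EG - F^2 = 8001125/262144, so H = (692/1265)/sqrt(605/64)


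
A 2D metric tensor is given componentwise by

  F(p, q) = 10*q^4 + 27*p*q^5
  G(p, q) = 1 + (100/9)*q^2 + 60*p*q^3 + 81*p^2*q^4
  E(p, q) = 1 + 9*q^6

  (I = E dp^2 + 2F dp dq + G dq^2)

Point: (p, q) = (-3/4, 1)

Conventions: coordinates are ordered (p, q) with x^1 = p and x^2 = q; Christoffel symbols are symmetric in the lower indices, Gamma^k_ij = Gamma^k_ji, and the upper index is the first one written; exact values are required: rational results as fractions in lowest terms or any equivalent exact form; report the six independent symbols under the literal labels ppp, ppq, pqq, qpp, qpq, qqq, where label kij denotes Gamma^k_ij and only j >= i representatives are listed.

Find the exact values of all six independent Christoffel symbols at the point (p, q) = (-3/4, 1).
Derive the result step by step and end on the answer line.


E = 10, F = -41/4, G = 1825/144 at the point
E_p = 0, E_q = 54, F_p = 27, F_q = -245/4, G_p = -123/2, G_q = 2501/36
EG - F^2 = 3121/144;  g^inv = (144/3121) * [[1825/144, 41/4], [41/4, 10]]
first-kind symbols [ij,l] = (1/2)(d_i g_jl + d_j g_il - d_l g_ij): [pp,p] = E_p/2 = 0, [pp,q] = F_p - E_q/2 = 0, [pq,p] = E_q/2 = 27, [pq,q] = G_p/2 = -123/4, [qq,p] = F_q - G_p/2 = -61/2, [qq,q] = G_q/2 = 2501/72
Gamma^p_ij = (G*[ij,p] - F*[ij,q])/(EG - F^2), Gamma^q_ij = (E*[ij,q] - F*[ij,p])/(EG - F^2)

Answer: Gamma_ppp = 0, Gamma_ppq = 3888/3121, Gamma_pqq = -4392/3121, Gamma_qpp = 0, Gamma_qpq = -4428/3121, Gamma_qqq = 5002/3121


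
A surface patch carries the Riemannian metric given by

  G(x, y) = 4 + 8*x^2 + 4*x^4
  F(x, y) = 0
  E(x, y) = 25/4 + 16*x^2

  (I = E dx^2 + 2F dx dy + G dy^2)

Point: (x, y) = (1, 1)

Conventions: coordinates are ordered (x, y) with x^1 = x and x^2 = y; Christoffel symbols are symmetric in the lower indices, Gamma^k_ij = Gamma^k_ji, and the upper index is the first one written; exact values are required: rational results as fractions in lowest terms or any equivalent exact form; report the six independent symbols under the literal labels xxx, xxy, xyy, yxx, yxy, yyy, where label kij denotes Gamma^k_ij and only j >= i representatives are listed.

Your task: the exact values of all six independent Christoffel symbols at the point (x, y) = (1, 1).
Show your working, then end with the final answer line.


E = 89/4, F = 0, G = 16 at the point
E_x = 32, E_y = 0, F_x = 0, F_y = 0, G_x = 32, G_y = 0
EG - F^2 = 356;  g^inv = (1/356) * [[16, 0], [0, 89/4]]
first-kind symbols [ij,l] = (1/2)(d_i g_jl + d_j g_il - d_l g_ij): [xx,x] = E_x/2 = 16, [xx,y] = F_x - E_y/2 = 0, [xy,x] = E_y/2 = 0, [xy,y] = G_x/2 = 16, [yy,x] = F_y - G_x/2 = -16, [yy,y] = G_y/2 = 0
Gamma^x_ij = (G*[ij,x] - F*[ij,y])/(EG - F^2), Gamma^y_ij = (E*[ij,y] - F*[ij,x])/(EG - F^2)

Answer: Gamma_xxx = 64/89, Gamma_xxy = 0, Gamma_xyy = -64/89, Gamma_yxx = 0, Gamma_yxy = 1, Gamma_yyy = 0


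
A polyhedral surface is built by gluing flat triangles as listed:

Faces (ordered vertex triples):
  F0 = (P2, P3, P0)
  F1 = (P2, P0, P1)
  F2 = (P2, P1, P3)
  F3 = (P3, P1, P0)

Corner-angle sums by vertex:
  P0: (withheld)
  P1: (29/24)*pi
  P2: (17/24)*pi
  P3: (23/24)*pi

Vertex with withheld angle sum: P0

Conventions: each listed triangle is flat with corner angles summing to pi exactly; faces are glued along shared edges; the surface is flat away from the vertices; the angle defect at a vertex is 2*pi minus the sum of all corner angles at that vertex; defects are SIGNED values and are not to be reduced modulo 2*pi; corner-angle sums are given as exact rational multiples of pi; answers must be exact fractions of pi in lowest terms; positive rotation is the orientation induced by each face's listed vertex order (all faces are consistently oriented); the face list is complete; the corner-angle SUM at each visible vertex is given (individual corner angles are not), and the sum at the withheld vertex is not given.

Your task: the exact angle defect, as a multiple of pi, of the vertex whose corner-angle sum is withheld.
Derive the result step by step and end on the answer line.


V = 4, E = 6, F = 4; chi = V - E + F = 2
Gauss-Bonnet: total defect = 2*pi*chi = 4*pi; visible defects sum to (25/8)*pi

Answer: defect(P0) = (7/8)*pi


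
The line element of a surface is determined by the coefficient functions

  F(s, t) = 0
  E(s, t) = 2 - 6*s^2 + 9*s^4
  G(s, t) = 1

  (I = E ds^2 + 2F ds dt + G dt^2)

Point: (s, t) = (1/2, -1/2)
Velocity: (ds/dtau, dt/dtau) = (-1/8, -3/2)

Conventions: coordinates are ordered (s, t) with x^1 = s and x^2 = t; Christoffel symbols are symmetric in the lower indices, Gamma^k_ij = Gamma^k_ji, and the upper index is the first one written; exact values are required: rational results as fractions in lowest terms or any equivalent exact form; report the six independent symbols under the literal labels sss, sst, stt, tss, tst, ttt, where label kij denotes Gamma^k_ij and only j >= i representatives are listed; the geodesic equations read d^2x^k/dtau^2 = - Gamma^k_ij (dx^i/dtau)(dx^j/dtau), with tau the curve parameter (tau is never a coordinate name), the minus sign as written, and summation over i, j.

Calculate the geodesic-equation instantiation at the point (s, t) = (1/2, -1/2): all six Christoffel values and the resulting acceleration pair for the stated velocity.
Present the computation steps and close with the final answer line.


E = 17/16, F = 0, G = 1 at the point
E_s = -3/2, E_t = 0, F_s = 0, F_t = 0, G_s = 0, G_t = 0
EG - F^2 = 17/16;  g^inv = (16/17) * [[1, 0], [0, 17/16]]
first-kind symbols [ij,l] = (1/2)(d_i g_jl + d_j g_il - d_l g_ij): [ss,s] = E_s/2 = -3/4, [ss,t] = F_s - E_t/2 = 0, [st,s] = E_t/2 = 0, [st,t] = G_s/2 = 0, [tt,s] = F_t - G_s/2 = 0, [tt,t] = G_t/2 = 0
Gamma^s_ij = (G*[ij,s] - F*[ij,t])/(EG - F^2), Gamma^t_ij = (E*[ij,t] - F*[ij,s])/(EG - F^2)
Gamma_sss = -12/17, Gamma_sst = 0, Gamma_stt = 0, Gamma_tss = 0, Gamma_tst = 0, Gamma_ttt = 0
d^2s/dtau^2 = -(Gamma_sss*(-1/8)^2 + 2*Gamma_sst*(-1/8)*(-3/2) + Gamma_stt*(-3/2)^2) = 3/272
d^2t/dtau^2 = -(Gamma_tss*(-1/8)^2 + 2*Gamma_tst*(-1/8)*(-3/2) + Gamma_ttt*(-3/2)^2) = 0

Answer: Gamma_sss = -12/17, Gamma_sst = 0, Gamma_stt = 0, Gamma_tss = 0, Gamma_tst = 0, Gamma_ttt = 0; accelerations (d^2s/dtau^2, d^2t/dtau^2) = (3/272, 0)


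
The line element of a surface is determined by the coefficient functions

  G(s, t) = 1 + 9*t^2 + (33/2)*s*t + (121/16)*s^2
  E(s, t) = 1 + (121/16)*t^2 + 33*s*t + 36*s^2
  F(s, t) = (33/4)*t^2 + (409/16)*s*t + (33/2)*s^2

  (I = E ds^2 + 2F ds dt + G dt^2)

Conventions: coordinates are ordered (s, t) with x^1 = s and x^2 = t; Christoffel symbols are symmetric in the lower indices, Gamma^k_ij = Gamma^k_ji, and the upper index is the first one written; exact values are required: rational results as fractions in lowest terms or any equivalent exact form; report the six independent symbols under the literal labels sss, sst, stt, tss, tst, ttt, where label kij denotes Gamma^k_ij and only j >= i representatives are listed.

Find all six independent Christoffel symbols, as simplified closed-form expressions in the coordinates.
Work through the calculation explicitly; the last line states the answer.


E = 1 + (121/16)*t^2 + 33*s*t + 36*s^2; F = (33/4)*t^2 + (409/16)*s*t + (33/2)*s^2; G = 1 + 9*t^2 + (33/2)*s*t + (121/16)*s^2
Gamma^k_ij = (1/2) g^{kl} (d_i g_jl + d_j g_il - d_l g_ij), with g^inv = (1/(EG-F^2)) [[G, -F], [-F, E]]
first partials: E_s = 33*t + 72*s, E_t = (121/8)*t + 33*s, F_s = (409/16)*t + 33*s, F_t = (33/2)*t + (409/16)*s, G_s = (33/2)*t + (121/8)*s, G_t = 18*t + (33/2)*s
D = EG - F^2 = 1 + (265/16)*t^2 + (99/2)*s*t + (697/16)*s^2
expanded: Gamma^s_ss = (G E_s - 2F F_s + F E_t)/(2D), Gamma^s_st = (G E_t - F G_s)/(2D), Gamma^s_tt = (2G F_t - G G_s - F G_t)/(2D), Gamma^t_ss = (2E F_s - E E_t - F E_s)/(2D), Gamma^t_st = (E G_s - F E_t)/(2D), Gamma^t_tt = (E G_t - 2F F_t + F G_s)/(2D); substitute and cancel common factors

Answer: Gamma_sss = (576*s + 264*t)/(697*s^2 + 792*s*t + 265*t^2 + 16), Gamma_sst = (264*s + 121*t)/(697*s^2 + 792*s*t + 265*t^2 + 16), Gamma_stt = (288*s + 132*t)/(697*s^2 + 792*s*t + 265*t^2 + 16), Gamma_tss = (264*s + 288*t)/(697*s^2 + 792*s*t + 265*t^2 + 16), Gamma_tst = (121*s + 132*t)/(697*s^2 + 792*s*t + 265*t^2 + 16), Gamma_ttt = (132*s + 144*t)/(697*s^2 + 792*s*t + 265*t^2 + 16)


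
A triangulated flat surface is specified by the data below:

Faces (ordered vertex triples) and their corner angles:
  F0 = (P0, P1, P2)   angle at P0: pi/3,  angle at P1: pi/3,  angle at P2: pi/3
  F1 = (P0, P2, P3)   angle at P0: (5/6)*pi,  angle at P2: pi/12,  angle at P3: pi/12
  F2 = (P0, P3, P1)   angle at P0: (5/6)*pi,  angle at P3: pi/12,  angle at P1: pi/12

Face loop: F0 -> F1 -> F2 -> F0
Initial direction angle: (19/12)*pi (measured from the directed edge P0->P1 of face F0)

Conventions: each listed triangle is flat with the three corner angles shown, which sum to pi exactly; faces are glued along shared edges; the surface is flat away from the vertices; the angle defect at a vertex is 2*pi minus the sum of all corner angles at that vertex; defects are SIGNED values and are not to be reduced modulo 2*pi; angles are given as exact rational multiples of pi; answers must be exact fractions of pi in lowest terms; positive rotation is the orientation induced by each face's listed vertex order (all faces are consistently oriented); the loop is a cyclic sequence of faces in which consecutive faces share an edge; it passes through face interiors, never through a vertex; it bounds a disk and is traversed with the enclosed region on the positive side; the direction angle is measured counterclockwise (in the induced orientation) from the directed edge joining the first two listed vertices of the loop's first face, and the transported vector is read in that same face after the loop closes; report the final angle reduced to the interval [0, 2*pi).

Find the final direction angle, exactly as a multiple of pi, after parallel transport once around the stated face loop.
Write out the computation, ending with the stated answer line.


enclosed vertex P0: corner angles sum to 2*pi, defect = 2*pi - 2*pi = 0
summing the enclosed defects onto the initial angle, mod 2*pi in the induced orientation:
final angle = (19/12)*pi + 0 = (19/12)*pi (mod 2*pi)

Answer: final direction angle = (19/12)*pi


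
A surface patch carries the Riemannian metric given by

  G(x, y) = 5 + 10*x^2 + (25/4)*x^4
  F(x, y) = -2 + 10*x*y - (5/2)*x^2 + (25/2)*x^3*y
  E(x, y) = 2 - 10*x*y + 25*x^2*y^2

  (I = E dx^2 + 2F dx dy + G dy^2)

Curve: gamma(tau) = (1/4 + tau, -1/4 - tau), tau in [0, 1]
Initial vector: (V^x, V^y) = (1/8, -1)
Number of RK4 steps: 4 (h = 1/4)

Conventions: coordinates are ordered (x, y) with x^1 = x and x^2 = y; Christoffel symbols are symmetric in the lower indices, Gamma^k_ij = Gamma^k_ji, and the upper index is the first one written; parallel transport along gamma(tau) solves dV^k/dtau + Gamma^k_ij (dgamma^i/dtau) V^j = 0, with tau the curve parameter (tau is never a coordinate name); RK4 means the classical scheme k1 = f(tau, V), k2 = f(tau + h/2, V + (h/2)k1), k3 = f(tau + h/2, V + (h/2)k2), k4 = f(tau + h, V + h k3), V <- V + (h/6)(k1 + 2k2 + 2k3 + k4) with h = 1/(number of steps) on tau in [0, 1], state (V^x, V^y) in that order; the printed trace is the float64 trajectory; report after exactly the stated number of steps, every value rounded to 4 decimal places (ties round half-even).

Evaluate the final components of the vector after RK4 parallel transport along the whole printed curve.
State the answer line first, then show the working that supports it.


Answer: V^x = -0.1825, V^y = -0.6836

gamma'(tau) = (1, -1); f(tau, V)^k = -Gamma^k_ij(gamma(tau)) gamma'^i(tau) V^j; h = 1/4; intermediate values shown to 6 dp
curve data and Christoffel symbols at the stage parameters:
  tau = 0.000000: gamma = (0.250000, -0.250000), gamma' = (1.000000, -1.000000); Gamma_xxx = 0.222546, Gamma_xxy = -0.222546, Gamma_xyy = 0.000000, Gamma_yxx = -0.365611, Gamma_yxy = 0.365611, Gamma_yyy = 0.000000
  tau = 0.125000: gamma = (0.375000, -0.375000), gamma' = (1.000000, -1.000000); Gamma_xxx = 0.338621, Gamma_xxy = -0.338621, Gamma_xyy = 0.000000, Gamma_yxx = -0.467546, Gamma_yxy = 0.467546, Gamma_yyy = 0.000000
  tau = 0.250000: gamma = (0.500000, -0.500000), gamma' = (1.000000, -1.000000); Gamma_xxx = 0.434258, Gamma_xxy = -0.434258, Gamma_xyy = 0.000000, Gamma_yxx = -0.506634, Gamma_yxy = 0.506634, Gamma_yyy = 0.000000
  tau = 0.375000: gamma = (0.625000, -0.625000), gamma' = (1.000000, -1.000000); Gamma_xxx = 0.496668, Gamma_xxy = -0.496668, Gamma_xyy = 0.000000, Gamma_yxx = -0.500609, Gamma_yxy = 0.500609, Gamma_yyy = 0.000000
  tau = 0.500000: gamma = (0.750000, -0.750000), gamma' = (1.000000, -1.000000); Gamma_xxx = 0.526827, Gamma_xxy = -0.526827, Gamma_xyy = 0.000000, Gamma_yxx = -0.470690, Gamma_yxy = 0.470690, Gamma_yyy = 0.000000
  tau = 0.625000: gamma = (0.875000, -0.875000), gamma' = (1.000000, -1.000000); Gamma_xxx = 0.532997, Gamma_xxy = -0.532997, Gamma_xyy = 0.000000, Gamma_yxx = -0.432090, Gamma_yxy = 0.432090, Gamma_yyy = 0.000000
  tau = 0.750000: gamma = (1.000000, -1.000000), gamma' = (1.000000, -1.000000); Gamma_xxx = 0.524017, Gamma_xxy = -0.524017, Gamma_xyy = 0.000000, Gamma_yxx = -0.393013, Gamma_yxy = 0.393013, Gamma_yyy = 0.000000
  tau = 0.875000: gamma = (1.125000, -1.125000), gamma' = (1.000000, -1.000000); Gamma_xxx = 0.506590, Gamma_xxy = -0.506590, Gamma_xyy = 0.000000, Gamma_yxx = -0.356989, Gamma_yxy = 0.356989, Gamma_yyy = 0.000000
  tau = 1.000000: gamma = (1.250000, -1.250000), gamma' = (1.000000, -1.000000); Gamma_xxx = 0.485082, Gamma_xxy = -0.485082, Gamma_xyy = 0.000000, Gamma_yxx = -0.325108, Gamma_yxy = 0.325108, Gamma_yyy = 0.000000
step 0: V^x = 0.1250, V^y = -1.0000
step 1: k1 = (-0.278183, 0.457014), k2 = (-0.380382, 0.525207), k3 = (-0.368844, 0.509276), k4 = (-0.407447, 0.475354); V <- V + (h/6)(k1 + 2k2 + 2k3 + k4): V^x = 0.0340, V^y = -0.8749
step 2: k1 = (-0.409478, 0.477725), k2 = (-0.387824, 0.390902), k3 = (-0.395903, 0.399045), k4 = (-0.339922, 0.303701); V <- V + (h/6)(k1 + 2k2 + 2k3 + k4): V^x = -0.0625, V^y = -0.7766
step 3: k1 = (-0.343216, 0.306644), k2 = (-0.281073, 0.227860), k3 = (-0.294602, 0.238828), k4 = (-0.232910, 0.174682); V <- V + (h/6)(k1 + 2k2 + 2k3 + k4): V^x = -0.1345, V^y = -0.7176
step 4: k1 = (-0.235062, 0.176296), k2 = (-0.186310, 0.131291), k3 = (-0.195334, 0.137650), k4 = (-0.153526, 0.102895); V <- V + (h/6)(k1 + 2k2 + 2k3 + k4): V^x = -0.1825, V^y = -0.6836


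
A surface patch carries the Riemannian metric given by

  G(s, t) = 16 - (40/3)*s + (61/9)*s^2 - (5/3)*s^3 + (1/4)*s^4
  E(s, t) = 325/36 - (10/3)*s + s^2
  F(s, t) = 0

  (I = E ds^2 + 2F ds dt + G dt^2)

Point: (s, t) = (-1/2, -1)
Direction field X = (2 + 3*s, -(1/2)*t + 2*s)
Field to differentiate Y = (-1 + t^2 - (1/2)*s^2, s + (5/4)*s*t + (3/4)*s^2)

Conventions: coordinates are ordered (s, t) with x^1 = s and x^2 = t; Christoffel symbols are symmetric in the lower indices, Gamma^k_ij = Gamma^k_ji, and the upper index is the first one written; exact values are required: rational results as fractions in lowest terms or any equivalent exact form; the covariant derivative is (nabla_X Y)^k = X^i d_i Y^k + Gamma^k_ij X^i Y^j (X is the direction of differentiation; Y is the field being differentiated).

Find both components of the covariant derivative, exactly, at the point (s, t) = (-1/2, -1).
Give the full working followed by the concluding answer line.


E = 197/18, F = 0, G = 14161/576 at the point
E_s = -13/3, E_t = 0, F_s = 0, F_t = 0, G_s = -1547/72, G_t = 0
EG - F^2 = 2789717/10368;  g^inv = (10368/2789717) * [[14161/576, 0], [0, 197/18]]
first-kind symbols [ij,l] = (1/2)(d_i g_jl + d_j g_il - d_l g_ij): [ss,s] = E_s/2 = -13/6, [ss,t] = F_s - E_t/2 = 0, [st,s] = E_t/2 = 0, [st,t] = G_s/2 = -1547/144, [tt,s] = F_t - G_s/2 = 1547/144, [tt,t] = G_t/2 = 0
Gamma^s_ij = (G*[ij,s] - F*[ij,t])/(EG - F^2), Gamma^t_ij = (E*[ij,t] - F*[ij,s])/(EG - F^2)
Gamma_sss = -39/197, Gamma_sst = 0, Gamma_stt = 1547/1576, Gamma_tss = 0, Gamma_tst = -52/119, Gamma_ttt = 0
X = (1/2, -1/2), Y = (-1/8, 5/16) at the point

Answer: (nabla_X Y)^s = 55929/50432, (nabla_X Y)^t = -77/272


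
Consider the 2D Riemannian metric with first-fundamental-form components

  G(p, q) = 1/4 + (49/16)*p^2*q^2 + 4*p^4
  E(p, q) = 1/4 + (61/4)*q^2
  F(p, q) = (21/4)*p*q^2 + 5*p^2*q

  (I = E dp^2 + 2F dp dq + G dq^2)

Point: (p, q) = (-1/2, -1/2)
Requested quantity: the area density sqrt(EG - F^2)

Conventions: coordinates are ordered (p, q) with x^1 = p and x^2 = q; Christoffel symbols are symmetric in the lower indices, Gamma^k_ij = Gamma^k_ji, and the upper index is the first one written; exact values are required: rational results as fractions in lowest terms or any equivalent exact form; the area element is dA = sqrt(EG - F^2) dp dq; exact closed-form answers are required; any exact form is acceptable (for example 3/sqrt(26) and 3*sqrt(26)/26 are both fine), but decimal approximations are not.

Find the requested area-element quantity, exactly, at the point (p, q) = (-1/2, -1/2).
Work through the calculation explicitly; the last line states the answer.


E = 65/16, F = -41/32, G = 177/256; EG - F^2 = 4781/4096

Answer: sqrt(EG - F^2) = sqrt(4781)/64


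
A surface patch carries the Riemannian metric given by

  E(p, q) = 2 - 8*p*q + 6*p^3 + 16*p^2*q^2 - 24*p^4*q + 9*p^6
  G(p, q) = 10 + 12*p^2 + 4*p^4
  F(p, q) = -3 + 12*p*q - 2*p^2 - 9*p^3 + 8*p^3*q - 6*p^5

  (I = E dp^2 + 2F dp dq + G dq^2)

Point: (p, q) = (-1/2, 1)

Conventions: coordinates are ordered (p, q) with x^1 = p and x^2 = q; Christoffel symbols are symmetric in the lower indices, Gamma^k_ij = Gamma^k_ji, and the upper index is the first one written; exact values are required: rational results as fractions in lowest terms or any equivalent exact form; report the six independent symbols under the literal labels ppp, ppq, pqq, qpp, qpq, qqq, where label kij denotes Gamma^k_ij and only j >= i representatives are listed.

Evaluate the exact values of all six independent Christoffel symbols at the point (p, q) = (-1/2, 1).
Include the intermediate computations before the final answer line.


E = 505/64, F = -147/16, G = 53/4 at the point
E_p = -147/16, E_q = 21/2, F_p = 91/8, F_q = -7, G_p = -14, G_q = 0
EG - F^2 = 1289/64;  g^inv = (64/1289) * [[53/4, 147/16], [147/16, 505/64]]
first-kind symbols [ij,l] = (1/2)(d_i g_jl + d_j g_il - d_l g_ij): [pp,p] = E_p/2 = -147/32, [pp,q] = F_p - E_q/2 = 49/8, [pq,p] = E_q/2 = 21/4, [pq,q] = G_p/2 = -7, [qq,p] = F_q - G_p/2 = 0, [qq,q] = G_q/2 = 0
Gamma^p_ij = (G*[ij,p] - F*[ij,q])/(EG - F^2), Gamma^q_ij = (E*[ij,q] - F*[ij,p])/(EG - F^2)

Answer: Gamma_ppp = -294/1289, Gamma_ppq = 336/1289, Gamma_pqq = 0, Gamma_qpp = 392/1289, Gamma_qpq = -448/1289, Gamma_qqq = 0


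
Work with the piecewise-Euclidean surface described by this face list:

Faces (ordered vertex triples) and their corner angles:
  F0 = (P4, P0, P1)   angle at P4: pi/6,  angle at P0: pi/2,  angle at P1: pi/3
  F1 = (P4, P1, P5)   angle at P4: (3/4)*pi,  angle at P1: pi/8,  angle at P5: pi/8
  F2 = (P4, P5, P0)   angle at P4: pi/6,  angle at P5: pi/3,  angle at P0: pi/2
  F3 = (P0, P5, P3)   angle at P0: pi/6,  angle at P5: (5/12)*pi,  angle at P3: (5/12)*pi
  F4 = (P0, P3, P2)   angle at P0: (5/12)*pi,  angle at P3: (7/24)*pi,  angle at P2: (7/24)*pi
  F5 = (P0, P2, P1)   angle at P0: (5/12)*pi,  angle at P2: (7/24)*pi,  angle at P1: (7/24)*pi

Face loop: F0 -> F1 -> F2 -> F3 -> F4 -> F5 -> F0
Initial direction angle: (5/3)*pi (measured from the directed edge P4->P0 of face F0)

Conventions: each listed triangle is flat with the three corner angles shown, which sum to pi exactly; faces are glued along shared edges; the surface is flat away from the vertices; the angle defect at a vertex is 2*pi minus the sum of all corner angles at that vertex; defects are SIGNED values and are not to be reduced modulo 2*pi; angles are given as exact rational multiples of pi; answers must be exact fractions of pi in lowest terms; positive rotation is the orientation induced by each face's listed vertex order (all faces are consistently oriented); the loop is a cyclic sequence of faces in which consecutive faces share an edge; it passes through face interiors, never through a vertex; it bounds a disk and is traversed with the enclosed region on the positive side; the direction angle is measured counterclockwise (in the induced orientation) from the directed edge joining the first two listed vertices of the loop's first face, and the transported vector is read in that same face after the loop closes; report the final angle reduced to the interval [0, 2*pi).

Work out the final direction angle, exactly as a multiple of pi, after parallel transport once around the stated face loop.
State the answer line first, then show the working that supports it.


Answer: final direction angle = (7/12)*pi

enclosed vertex P0: corner angles sum to 2*pi, defect = 2*pi - 2*pi = 0
enclosed vertex P4: corner angles sum to (13/12)*pi, defect = 2*pi - (13/12)*pi = (11/12)*pi
transport around the loop rotates by the sum of enclosed defects; add to the initial angle mod 2*pi
final angle = (5/3)*pi + (11/12)*pi = (7/12)*pi (mod 2*pi)


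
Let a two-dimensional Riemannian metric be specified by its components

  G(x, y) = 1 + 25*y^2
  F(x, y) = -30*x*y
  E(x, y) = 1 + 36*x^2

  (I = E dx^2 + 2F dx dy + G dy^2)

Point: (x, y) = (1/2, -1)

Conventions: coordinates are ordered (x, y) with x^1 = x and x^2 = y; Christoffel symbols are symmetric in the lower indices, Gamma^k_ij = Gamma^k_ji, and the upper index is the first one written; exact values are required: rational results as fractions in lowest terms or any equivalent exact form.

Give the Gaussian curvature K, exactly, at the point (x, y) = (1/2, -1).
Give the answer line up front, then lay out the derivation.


Answer: K = -6/245

E = 10, F = 15, G = 26, EG - F^2 = 35 at the point
E_x = 36, E_y = 0, F_x = 30, F_y = -15, G_x = 0, G_y = -50
E_yy = 0, F_xy = -30, G_xx = 0
By Brioschi, K is (det M1 - det M2) divided by (EG - F^2) squared.
M1 = [[-E_yy/2 + F_xy - G_xx/2, E_x/2, F_x - E_y/2], [F_y - G_x/2, E, F], [G_y/2, F, G]] = [[-30, 18, 30], [-15, 10, 15], [-25, 15, 26]]; det M1 = -30
M2 = [[0, E_y/2, G_x/2], [E_y/2, E, F], [G_x/2, F, G]] = [[0, 0, 0], [0, 10, 15], [0, 15, 26]]; det M2 = 0
det M1 - det M2 = -30; K = -30 / (35)^2 = -6/245


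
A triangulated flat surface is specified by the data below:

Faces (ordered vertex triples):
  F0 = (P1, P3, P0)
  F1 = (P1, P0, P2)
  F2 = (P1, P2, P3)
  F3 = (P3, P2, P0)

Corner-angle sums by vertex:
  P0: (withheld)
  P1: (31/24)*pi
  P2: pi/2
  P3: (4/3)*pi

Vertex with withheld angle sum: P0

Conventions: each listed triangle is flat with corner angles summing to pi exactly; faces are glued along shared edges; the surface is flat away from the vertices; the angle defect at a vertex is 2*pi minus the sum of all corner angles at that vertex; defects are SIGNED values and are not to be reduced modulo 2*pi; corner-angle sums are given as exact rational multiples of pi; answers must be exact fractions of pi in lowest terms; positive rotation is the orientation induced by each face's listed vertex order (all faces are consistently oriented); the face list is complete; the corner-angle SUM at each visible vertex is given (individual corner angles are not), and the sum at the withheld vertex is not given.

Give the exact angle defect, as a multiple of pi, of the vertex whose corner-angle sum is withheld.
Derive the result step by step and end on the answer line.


V = 4, E = 6, F = 4; chi = V - E + F = 2
Gauss-Bonnet: total defect = 2*pi*chi = 4*pi; visible defects sum to (23/8)*pi

Answer: defect(P0) = (9/8)*pi


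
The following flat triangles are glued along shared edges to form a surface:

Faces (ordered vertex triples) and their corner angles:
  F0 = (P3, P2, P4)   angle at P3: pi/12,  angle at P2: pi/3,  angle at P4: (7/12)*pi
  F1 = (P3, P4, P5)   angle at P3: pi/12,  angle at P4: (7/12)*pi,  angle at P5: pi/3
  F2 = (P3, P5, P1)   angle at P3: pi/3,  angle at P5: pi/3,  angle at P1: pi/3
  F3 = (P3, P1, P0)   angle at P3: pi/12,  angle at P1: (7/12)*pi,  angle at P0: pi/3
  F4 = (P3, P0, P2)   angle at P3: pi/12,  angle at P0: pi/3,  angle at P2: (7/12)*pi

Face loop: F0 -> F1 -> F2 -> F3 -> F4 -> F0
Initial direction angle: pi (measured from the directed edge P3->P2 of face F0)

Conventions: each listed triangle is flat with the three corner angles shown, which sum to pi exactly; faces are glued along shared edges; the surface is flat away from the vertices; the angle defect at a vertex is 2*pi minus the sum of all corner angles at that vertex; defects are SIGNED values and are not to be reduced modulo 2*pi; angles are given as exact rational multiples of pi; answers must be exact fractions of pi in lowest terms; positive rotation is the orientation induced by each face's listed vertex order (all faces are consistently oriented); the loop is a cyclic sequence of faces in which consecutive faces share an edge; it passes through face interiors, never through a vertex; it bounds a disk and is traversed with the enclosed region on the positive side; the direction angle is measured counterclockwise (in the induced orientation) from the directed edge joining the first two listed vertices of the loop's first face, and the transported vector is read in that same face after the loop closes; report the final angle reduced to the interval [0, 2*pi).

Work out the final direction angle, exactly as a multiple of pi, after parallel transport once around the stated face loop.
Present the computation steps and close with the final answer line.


enclosed vertex P3: corner angles sum to (2/3)*pi, defect = 2*pi - (2/3)*pi = (4/3)*pi
the final direction is the initial angle plus the enclosed defects, taken mod 2*pi in the induced orientation
final angle = pi + (4/3)*pi = pi/3 (mod 2*pi)

Answer: final direction angle = pi/3


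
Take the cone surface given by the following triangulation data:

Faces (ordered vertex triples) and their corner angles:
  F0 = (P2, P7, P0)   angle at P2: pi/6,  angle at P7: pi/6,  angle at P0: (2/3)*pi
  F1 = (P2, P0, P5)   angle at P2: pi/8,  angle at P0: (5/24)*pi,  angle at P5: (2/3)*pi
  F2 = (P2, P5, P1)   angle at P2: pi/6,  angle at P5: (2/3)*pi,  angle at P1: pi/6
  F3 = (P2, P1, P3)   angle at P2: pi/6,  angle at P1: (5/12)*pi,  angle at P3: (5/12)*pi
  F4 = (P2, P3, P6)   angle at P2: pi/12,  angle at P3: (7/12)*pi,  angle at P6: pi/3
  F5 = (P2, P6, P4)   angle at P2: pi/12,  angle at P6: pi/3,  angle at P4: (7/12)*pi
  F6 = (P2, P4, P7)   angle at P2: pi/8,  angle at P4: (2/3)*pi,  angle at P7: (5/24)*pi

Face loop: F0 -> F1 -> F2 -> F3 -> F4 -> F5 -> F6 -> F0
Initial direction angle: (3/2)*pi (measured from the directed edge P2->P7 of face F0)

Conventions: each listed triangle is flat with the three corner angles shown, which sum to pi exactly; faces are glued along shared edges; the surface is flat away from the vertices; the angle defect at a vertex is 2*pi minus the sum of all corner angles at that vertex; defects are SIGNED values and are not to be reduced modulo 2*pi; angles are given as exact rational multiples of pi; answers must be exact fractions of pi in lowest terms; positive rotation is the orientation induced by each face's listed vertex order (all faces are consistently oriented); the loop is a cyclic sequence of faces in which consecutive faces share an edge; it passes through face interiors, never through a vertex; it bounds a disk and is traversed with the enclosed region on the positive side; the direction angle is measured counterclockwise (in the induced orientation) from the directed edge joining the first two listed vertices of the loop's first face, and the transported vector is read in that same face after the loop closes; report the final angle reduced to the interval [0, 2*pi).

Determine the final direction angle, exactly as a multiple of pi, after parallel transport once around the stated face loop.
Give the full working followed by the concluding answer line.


enclosed vertex P2: corner angles sum to (11/12)*pi, defect = 2*pi - (11/12)*pi = (13/12)*pi
adding the enclosed defects to the starting angle (mod 2*pi, induced orientation) gives the holonomy
final angle = (3/2)*pi + (13/12)*pi = (7/12)*pi (mod 2*pi)

Answer: final direction angle = (7/12)*pi


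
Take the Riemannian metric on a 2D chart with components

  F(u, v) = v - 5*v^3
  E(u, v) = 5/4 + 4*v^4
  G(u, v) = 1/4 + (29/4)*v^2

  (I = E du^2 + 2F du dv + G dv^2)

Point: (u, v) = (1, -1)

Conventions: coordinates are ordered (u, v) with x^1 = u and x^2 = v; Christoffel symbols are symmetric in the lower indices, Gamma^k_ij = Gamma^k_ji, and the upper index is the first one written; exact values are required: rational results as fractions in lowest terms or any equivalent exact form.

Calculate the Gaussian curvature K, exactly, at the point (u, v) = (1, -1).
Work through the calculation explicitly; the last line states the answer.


E = 21/4, F = 4, G = 15/2, EG - F^2 = 187/8 at the point
E_u = 0, E_v = -16, F_u = 0, F_v = -14, G_u = 0, G_v = -29/2
E_vv = 48, F_uv = 0, G_uu = 0
K follows from Brioschi's formula, (det M1 - det M2)/(EG - F^2)^2.
M1 = [[-E_vv/2 + F_uv - G_uu/2, E_u/2, F_u - E_v/2], [F_v - G_u/2, E, F], [G_v/2, F, G]] = [[-24, 0, 8], [-14, 21/4, 4], [-29/4, 4, 15/2]]; det M1 = -1409/2
M2 = [[0, E_v/2, G_u/2], [E_v/2, E, F], [G_u/2, F, G]] = [[0, -8, 0], [-8, 21/4, 4], [0, 4, 15/2]]; det M2 = -480
det M1 - det M2 = -449/2; K = -449/2 / (187/8)^2 = -14368/34969

Answer: K = -14368/34969


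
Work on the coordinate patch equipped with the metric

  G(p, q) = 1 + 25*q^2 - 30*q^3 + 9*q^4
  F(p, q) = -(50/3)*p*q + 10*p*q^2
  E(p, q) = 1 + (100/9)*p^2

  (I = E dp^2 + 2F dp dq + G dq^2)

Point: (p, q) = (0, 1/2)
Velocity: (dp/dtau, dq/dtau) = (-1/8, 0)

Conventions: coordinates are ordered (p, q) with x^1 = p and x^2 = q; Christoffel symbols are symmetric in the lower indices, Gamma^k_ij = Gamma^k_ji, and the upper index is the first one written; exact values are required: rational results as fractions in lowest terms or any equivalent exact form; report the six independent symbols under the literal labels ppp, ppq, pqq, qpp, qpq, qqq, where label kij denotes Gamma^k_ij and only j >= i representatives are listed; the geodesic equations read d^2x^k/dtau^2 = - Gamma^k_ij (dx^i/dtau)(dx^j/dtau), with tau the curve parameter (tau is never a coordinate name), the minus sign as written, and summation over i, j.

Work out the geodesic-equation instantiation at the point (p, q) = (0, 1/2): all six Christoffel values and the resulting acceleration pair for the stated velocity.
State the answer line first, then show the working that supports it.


Answer: Gamma_ppp = 0, Gamma_ppq = 0, Gamma_pqq = 0, Gamma_qpp = -56/39, Gamma_qpq = 0, Gamma_qqq = 56/65; accelerations (d^2p/dtau^2, d^2q/dtau^2) = (0, 7/312)

E = 1, F = 0, G = 65/16 at the point
E_p = 0, E_q = 0, F_p = -35/6, F_q = 0, G_p = 0, G_q = 7
EG - F^2 = 65/16;  g^inv = (16/65) * [[65/16, 0], [0, 1]]
first-kind symbols [ij,l] = (1/2)(d_i g_jl + d_j g_il - d_l g_ij): [pp,p] = E_p/2 = 0, [pp,q] = F_p - E_q/2 = -35/6, [pq,p] = E_q/2 = 0, [pq,q] = G_p/2 = 0, [qq,p] = F_q - G_p/2 = 0, [qq,q] = G_q/2 = 7/2
Gamma^p_ij = (G*[ij,p] - F*[ij,q])/(EG - F^2), Gamma^q_ij = (E*[ij,q] - F*[ij,p])/(EG - F^2)
Gamma_ppp = 0, Gamma_ppq = 0, Gamma_pqq = 0, Gamma_qpp = -56/39, Gamma_qpq = 0, Gamma_qqq = 56/65
d^2p/dtau^2 = -(Gamma_ppp*(-1/8)^2 + 2*Gamma_ppq*(-1/8)*(0) + Gamma_pqq*(0)^2) = 0
d^2q/dtau^2 = -(Gamma_qpp*(-1/8)^2 + 2*Gamma_qpq*(-1/8)*(0) + Gamma_qqq*(0)^2) = 7/312


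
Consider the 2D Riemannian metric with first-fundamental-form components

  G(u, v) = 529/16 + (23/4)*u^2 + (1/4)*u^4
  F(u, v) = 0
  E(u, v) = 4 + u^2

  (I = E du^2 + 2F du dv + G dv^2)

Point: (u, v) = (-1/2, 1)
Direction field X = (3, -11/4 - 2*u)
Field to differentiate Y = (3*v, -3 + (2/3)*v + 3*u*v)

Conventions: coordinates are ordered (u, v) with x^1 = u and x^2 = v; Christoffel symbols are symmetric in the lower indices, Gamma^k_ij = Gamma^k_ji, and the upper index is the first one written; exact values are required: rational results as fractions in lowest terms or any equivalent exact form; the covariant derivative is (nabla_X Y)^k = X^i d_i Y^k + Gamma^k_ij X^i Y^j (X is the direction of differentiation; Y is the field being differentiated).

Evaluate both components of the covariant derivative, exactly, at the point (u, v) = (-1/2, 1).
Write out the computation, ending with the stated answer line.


E = 17/4, F = 0, G = 2209/64 at the point
E_u = -1, E_v = 0, F_u = 0, F_v = 0, G_u = -47/8, G_v = 0
EG - F^2 = 37553/256;  g^inv = (256/37553) * [[2209/64, 0], [0, 17/4]]
first-kind symbols [ij,l] = (1/2)(d_i g_jl + d_j g_il - d_l g_ij): [uu,u] = E_u/2 = -1/2, [uu,v] = F_u - E_v/2 = 0, [uv,u] = E_v/2 = 0, [uv,v] = G_u/2 = -47/16, [vv,u] = F_v - G_u/2 = 47/16, [vv,v] = G_v/2 = 0
Gamma^u_ij = (G*[ij,u] - F*[ij,v])/(EG - F^2), Gamma^v_ij = (E*[ij,v] - F*[ij,u])/(EG - F^2)
Gamma_uuu = -2/17, Gamma_uuv = 0, Gamma_uvv = 47/68, Gamma_vuu = 0, Gamma_vuv = -4/47, Gamma_vvv = 0
X = (3, -7/4), Y = (3, -23/6) at the point

Answer: (nabla_X Y)^u = -2729/1632, (nabla_X Y)^v = 13405/1128


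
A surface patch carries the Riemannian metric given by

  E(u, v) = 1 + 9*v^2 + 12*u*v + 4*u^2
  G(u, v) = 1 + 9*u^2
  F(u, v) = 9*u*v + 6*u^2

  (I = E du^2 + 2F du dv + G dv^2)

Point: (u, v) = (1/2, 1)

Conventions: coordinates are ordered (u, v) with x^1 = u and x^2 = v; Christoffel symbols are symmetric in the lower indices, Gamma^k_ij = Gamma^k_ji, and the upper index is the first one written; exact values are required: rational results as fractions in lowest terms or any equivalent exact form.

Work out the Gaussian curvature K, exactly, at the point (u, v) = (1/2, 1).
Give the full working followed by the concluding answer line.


E = 17, F = 6, G = 13/4, EG - F^2 = 77/4 at the point
E_u = 16, E_v = 24, F_u = 15, F_v = 9/2, G_u = 9, G_v = 0
E_vv = 18, F_uv = 9, G_uu = 18
Compute both Brioschi determinants and normalise by (EG - F^2)^2.
M1 = [[-E_vv/2 + F_uv - G_uu/2, E_u/2, F_u - E_v/2], [F_v - G_u/2, E, F], [G_v/2, F, G]] = [[-9, 8, 3], [0, 17, 6], [0, 6, 13/4]]; det M1 = -693/4
M2 = [[0, E_v/2, G_u/2], [E_v/2, E, F], [G_u/2, F, G]] = [[0, 12, 9/2], [12, 17, 6], [9/2, 6, 13/4]]; det M2 = -657/4
det M1 - det M2 = -9; K = -9 / (77/4)^2 = -144/5929

Answer: K = -144/5929


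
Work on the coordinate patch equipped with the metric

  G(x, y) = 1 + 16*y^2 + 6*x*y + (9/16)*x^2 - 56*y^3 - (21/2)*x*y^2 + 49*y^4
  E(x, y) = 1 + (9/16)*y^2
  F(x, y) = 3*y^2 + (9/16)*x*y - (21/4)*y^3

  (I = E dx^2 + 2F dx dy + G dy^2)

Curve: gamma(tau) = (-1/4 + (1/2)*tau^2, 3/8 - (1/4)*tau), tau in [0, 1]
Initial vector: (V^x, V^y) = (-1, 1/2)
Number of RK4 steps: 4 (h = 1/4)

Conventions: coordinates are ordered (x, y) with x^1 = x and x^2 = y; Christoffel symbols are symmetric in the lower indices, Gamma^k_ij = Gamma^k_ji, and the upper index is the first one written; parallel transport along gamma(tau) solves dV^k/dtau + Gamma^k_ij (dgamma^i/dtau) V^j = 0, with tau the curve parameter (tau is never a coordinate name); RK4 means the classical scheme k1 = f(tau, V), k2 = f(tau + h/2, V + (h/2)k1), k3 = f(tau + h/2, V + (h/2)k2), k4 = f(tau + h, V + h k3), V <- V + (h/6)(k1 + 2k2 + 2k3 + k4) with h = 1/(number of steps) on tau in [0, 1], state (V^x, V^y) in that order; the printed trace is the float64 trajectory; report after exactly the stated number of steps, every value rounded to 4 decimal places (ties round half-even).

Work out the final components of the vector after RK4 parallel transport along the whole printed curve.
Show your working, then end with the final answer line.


gamma'(tau) = (tau, -1/4); f(tau, V)^k = -Gamma^k_ij(gamma(tau)) gamma'^i(tau) V^j; h = 1/4; intermediate values shown to 6 dp
curve data and Christoffel symbols at the stage parameters:
  tau = 0.000000: gamma = (-0.250000, 0.375000), gamma' = (0.000000, -0.250000); Gamma_xxx = 0.000000, Gamma_xxy = 0.177741, Gamma_xyy = -0.296235, Gamma_yxx = 0.000000, Gamma_yxy = 0.207365, Gamma_yyy = -0.345608
  tau = 0.125000: gamma = (-0.242188, 0.343750), gamma' = (0.125000, -0.250000); Gamma_xxx = 0.000000, Gamma_xxy = 0.161055, Gamma_xyy = -0.174477, Gamma_yxx = 0.000000, Gamma_yxy = 0.228772, Gamma_yyy = -0.247836
  tau = 0.250000: gamma = (-0.218750, 0.312500), gamma' = (0.250000, -0.250000); Gamma_xxx = 0.000000, Gamma_xxy = 0.144460, Gamma_xyy = -0.072230, Gamma_yxx = 0.000000, Gamma_yxy = 0.247990, Gamma_yyy = -0.123995
  tau = 0.375000: gamma = (-0.179688, 0.281250), gamma' = (0.375000, -0.250000); Gamma_xxx = 0.000000, Gamma_xxy = 0.128095, Gamma_xyy = 0.010675, Gamma_yxx = 0.000000, Gamma_yxy = 0.265085, Gamma_yyy = 0.022090
  tau = 0.500000: gamma = (-0.125000, 0.250000), gamma' = (0.500000, -0.250000); Gamma_xxx = 0.000000, Gamma_xxy = 0.112062, Gamma_xyy = 0.074708, Gamma_yxx = 0.000000, Gamma_yxy = 0.280156, Gamma_yyy = 0.186770
  tau = 0.625000: gamma = (-0.054688, 0.218750), gamma' = (0.625000, -0.250000); Gamma_xxx = 0.000000, Gamma_xxy = 0.096436, Gamma_xyy = 0.120545, Gamma_yxx = 0.000000, Gamma_yxy = 0.293327, Gamma_yyy = 0.366658
  tau = 0.750000: gamma = (0.031250, 0.187500), gamma' = (0.750000, -0.250000); Gamma_xxx = 0.000000, Gamma_xxy = 0.081263, Gamma_xyy = 0.148982, Gamma_yxx = 0.000000, Gamma_yxy = 0.304737, Gamma_yyy = 0.558684
  tau = 0.875000: gamma = (0.132812, 0.156250), gamma' = (0.875000, -0.250000); Gamma_xxx = 0.000000, Gamma_xxy = 0.066567, Gamma_xyy = 0.160871, Gamma_yxx = 0.000000, Gamma_yxy = 0.314530, Gamma_yyy = 0.760115
  tau = 1.000000: gamma = (0.250000, 0.125000), gamma' = (1.000000, -0.250000); Gamma_xxx = 0.000000, Gamma_xxy = 0.052354, Gamma_xyy = 0.157062, Gamma_yxx = 0.000000, Gamma_yxy = 0.322850, Gamma_yyy = 0.968551
step 0: V^x = -1.0000, V^y = 0.5000
step 1: k1 = (-0.081465, -0.095042), k2 = (-0.071792, -0.101977), k3 = (-0.071688, -0.101830), k4 = (-0.062470, -0.107240); V <- V + (h/6)(k1 + 2k2 + 2k3 + k4): V^x = -1.0180, V^y = 0.4746
step 2: k1 = (-0.062473, -0.107246), k2 = (-0.053771, -0.111276), k3 = (-0.053713, -0.111157), k4 = (-0.045585, -0.113961); V <- V + (h/6)(k1 + 2k2 + 2k3 + k4): V^x = -1.0314, V^y = 0.4468
step 3: k1 = (-0.045587, -0.113967), k2 = (-0.038040, -0.115706), k3 = (-0.038011, -0.115617), k4 = (-0.031053, -0.116448); V <- V + (h/6)(k1 + 2k2 + 2k3 + k4): V^x = -1.0409, V^y = 0.4180
step 4: k1 = (-0.031054, -0.116452), k2 = (-0.024661, -0.116521), k3 = (-0.024647, -0.116458), k4 = (-0.018794, -0.115899); V <- V + (h/6)(k1 + 2k2 + 2k3 + k4): V^x = -1.0471, V^y = 0.3889

Answer: V^x = -1.0471, V^y = 0.3889
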